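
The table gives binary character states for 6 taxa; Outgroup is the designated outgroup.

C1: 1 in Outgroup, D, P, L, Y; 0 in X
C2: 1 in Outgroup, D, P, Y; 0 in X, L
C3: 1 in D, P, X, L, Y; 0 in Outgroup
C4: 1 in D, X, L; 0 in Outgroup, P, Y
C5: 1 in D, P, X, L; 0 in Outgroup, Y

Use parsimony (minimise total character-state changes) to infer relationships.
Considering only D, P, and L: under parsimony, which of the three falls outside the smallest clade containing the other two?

P

Character polarity is set by the outgroup: the derived state is whichever differs from the outgroup's state, so for C1, C2 the derived state is '0', and for the remaining characters it is '1'.
C1: derived state '0' in X only — an autapomorphy, so it tells us nothing about relationships among taxa.
Only L and X show the derived state '0' for C2, supporting them as a clade.
C3 (derived state '1') is shared by all ingroup taxa — unites the whole ingroup.
Only D, L, and X show the derived state '1' for C4, supporting them as a clade.
C5: derived state '1' in D, L, P, and X only — synapomorphy for {D, L, P, X}.
Most parsimonious ingroup topology: (((D,(X,L)),P),Y).
D and L share a more recent common ancestor with each other than either does with P, so P is the least closely related of the three.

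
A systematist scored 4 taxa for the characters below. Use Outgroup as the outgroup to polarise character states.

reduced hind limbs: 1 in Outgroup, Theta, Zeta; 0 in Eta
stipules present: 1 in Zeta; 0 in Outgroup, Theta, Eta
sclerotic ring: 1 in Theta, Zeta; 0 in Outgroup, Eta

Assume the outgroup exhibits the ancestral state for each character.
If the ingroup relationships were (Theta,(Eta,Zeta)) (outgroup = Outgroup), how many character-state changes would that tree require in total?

4

Map each character onto (Theta,(Eta,Zeta)) (rooted by Outgroup) and count the minimum state changes it requires (Fitch parsimony):
reduced hind limbs: 1; stipules present: 1; sclerotic ring: 2.
Total tree length = 4.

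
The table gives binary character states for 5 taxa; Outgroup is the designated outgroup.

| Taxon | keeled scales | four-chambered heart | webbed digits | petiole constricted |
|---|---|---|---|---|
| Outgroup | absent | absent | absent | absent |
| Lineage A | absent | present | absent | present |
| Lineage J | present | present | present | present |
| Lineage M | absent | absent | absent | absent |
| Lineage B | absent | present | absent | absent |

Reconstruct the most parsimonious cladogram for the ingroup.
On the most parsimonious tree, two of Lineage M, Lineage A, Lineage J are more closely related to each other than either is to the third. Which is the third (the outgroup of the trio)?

Lineage M

The outgroup has state 'absent' for every character, so 'present' is the derived state throughout.
keeled scales (derived state 'present') is unique to Lineage J (autapomorphy; uninformative for grouping).
four-chambered heart (derived state 'present') is shared by Lineage A, Lineage B, and Lineage J — a synapomorphy uniting that clade.
webbed digits (derived state 'present') is unique to Lineage J (autapomorphy; uninformative for grouping).
petiole constricted (derived state 'present') is shared by Lineage A and Lineage J — a synapomorphy uniting that clade.
Most parsimonious ingroup topology: (((Lineage A,Lineage J),Lineage B),Lineage M).
Lineage A and Lineage J share a more recent common ancestor with each other than either does with Lineage M, so Lineage M is the least closely related of the three.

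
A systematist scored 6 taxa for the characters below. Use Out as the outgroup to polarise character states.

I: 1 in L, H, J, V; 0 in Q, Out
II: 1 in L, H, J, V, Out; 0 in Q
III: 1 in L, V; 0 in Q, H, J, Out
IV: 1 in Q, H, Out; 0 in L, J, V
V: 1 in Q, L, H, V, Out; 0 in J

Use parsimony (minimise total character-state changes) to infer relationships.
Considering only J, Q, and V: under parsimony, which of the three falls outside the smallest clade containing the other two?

Character polarity is set by the outgroup: the derived state is whichever differs from the outgroup's state, so for II, IV, V the derived state is '0', and for the remaining characters it is '1'.
Only H, J, L, and V show the derived state '1' for I, supporting them as a clade.
II (derived state '0') is unique to Q (autapomorphy; uninformative for grouping).
III: derived state '1' in L and V only — synapomorphy for {L, V}.
Only J, L, and V show the derived state '0' for IV, supporting them as a clade.
V (derived state '0') is unique to J (autapomorphy; uninformative for grouping).
Most parsimonious ingroup topology: ((H,((V,L),J)),Q).
J and V share a more recent common ancestor with each other than either does with Q, so Q is the least closely related of the three.

Q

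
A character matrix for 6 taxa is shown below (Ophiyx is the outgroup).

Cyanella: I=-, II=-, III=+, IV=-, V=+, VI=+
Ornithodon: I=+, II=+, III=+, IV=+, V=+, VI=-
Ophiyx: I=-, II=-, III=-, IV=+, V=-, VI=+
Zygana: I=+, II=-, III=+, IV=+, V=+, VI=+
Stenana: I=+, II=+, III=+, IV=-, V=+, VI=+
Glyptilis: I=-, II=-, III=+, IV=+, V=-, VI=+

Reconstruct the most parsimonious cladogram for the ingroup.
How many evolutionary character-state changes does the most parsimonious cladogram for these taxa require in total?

7

Character polarity is set by the outgroup: the derived state is whichever differs from the outgroup's state, so for IV, VI the derived state is '-', and for the remaining characters it is '+'.
I (derived state '+') is shared by Ornithodon, Stenana, and Zygana — a synapomorphy uniting that clade.
Only Ornithodon and Stenana show the derived state '+' for II, supporting them as a clade.
All ingroup taxa share the derived state '+' for III; it defines the ingroup but does not resolve relationships within it.
IV groups Cyanella and Stenana, which is incompatible with the clades supported by the remaining characters; treating it as convergent (homoplasy) costs fewer steps than any alternative tree.
Only Cyanella, Ornithodon, Stenana, and Zygana show the derived state '+' for V, supporting them as a clade.
VI (derived state '-') is unique to Ornithodon (autapomorphy; uninformative for grouping).
Most parsimonious ingroup topology: ((Cyanella,((Stenana,Ornithodon),Zygana)),Glyptilis).
Changes per character on this tree: I: 1; II: 1; III: 1; IV: 2; V: 1; VI: 1.
Total = 7.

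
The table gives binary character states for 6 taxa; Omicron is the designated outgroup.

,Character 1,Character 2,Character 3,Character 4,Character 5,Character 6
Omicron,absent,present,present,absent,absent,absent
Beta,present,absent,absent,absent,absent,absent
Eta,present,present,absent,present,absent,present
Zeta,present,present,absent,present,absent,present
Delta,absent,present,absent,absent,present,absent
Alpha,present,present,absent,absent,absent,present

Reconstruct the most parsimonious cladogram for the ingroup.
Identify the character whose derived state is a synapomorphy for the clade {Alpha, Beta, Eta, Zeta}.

Character 1

Character polarity is set by the outgroup: the derived state is whichever differs from the outgroup's state, so for Character 2, Character 3 the derived state is 'absent', and for the remaining characters it is 'present'.
Character 1 (derived state 'present') is shared by Alpha, Beta, Eta, and Zeta — a synapomorphy uniting that clade.
Character 2: derived state 'absent' in Beta only — an autapomorphy, so it tells us nothing about relationships among taxa.
All ingroup taxa share the derived state 'absent' for Character 3; it defines the ingroup but does not resolve relationships within it.
Character 4: derived state 'present' in Eta and Zeta only — synapomorphy for {Eta, Zeta}.
Character 5 (derived state 'present') is unique to Delta (autapomorphy; uninformative for grouping).
Character 6: derived state 'present' in Alpha, Eta, and Zeta only — synapomorphy for {Alpha, Eta, Zeta}.
Most parsimonious ingroup topology: ((Beta,((Zeta,Eta),Alpha)),Delta).
The clade {Alpha, Beta, Eta, Zeta} is supported by Character 1: its derived state 'present' occurs in exactly those taxa and in no other taxon (including the outgroup).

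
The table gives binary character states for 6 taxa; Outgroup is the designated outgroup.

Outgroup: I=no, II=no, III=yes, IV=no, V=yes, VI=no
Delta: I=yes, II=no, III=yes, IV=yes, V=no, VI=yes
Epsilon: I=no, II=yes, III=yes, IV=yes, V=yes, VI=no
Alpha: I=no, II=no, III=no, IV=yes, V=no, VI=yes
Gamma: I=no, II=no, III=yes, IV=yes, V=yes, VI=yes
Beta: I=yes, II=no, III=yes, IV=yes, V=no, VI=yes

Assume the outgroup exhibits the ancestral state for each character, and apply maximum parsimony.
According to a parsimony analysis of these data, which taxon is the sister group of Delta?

Character polarity is set by the outgroup: the derived state is whichever differs from the outgroup's state, so for III, V the derived state is 'no', and for the remaining characters it is 'yes'.
I: derived state 'yes' in Beta and Delta only — synapomorphy for {Beta, Delta}.
II (derived state 'yes') is unique to Epsilon (autapomorphy; uninformative for grouping).
III: derived state 'no' in Alpha only — an autapomorphy, so it tells us nothing about relationships among taxa.
All ingroup taxa share the derived state 'yes' for IV; it defines the ingroup but does not resolve relationships within it.
V (derived state 'no') is shared by Alpha, Beta, and Delta — a synapomorphy uniting that clade.
VI: derived state 'yes' in Alpha, Beta, Delta, and Gamma only — synapomorphy for {Alpha, Beta, Delta, Gamma}.
Most parsimonious ingroup topology: ((((Delta,Beta),Alpha),Gamma),Epsilon).
Delta and Beta form a cherry on this tree, so they are sister taxa.

Beta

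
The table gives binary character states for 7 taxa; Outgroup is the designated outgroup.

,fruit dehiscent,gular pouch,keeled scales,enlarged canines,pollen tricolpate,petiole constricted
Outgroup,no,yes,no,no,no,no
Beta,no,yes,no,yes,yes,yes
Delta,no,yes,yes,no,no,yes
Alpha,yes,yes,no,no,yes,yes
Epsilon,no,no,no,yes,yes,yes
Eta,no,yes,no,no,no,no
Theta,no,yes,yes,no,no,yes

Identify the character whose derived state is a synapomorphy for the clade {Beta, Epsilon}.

Character polarity is set by the outgroup: the derived state is whichever differs from the outgroup's state, so for gular pouch the derived state is 'no', and for the remaining characters it is 'yes'.
fruit dehiscent (derived state 'yes') is unique to Alpha (autapomorphy; uninformative for grouping).
gular pouch: derived state 'no' in Epsilon only — an autapomorphy, so it tells us nothing about relationships among taxa.
Only Delta and Theta show the derived state 'yes' for keeled scales, supporting them as a clade.
enlarged canines: derived state 'yes' in Beta and Epsilon only — synapomorphy for {Beta, Epsilon}.
Only Alpha, Beta, and Epsilon show the derived state 'yes' for pollen tricolpate, supporting them as a clade.
Only Alpha, Beta, Delta, Epsilon, and Theta show the derived state 'yes' for petiole constricted, supporting them as a clade.
Most parsimonious ingroup topology: ((((Beta,Epsilon),Alpha),(Delta,Theta)),Eta).
The clade {Beta, Epsilon} is supported by enlarged canines: its derived state 'yes' occurs in exactly those taxa and in no other taxon (including the outgroup).

enlarged canines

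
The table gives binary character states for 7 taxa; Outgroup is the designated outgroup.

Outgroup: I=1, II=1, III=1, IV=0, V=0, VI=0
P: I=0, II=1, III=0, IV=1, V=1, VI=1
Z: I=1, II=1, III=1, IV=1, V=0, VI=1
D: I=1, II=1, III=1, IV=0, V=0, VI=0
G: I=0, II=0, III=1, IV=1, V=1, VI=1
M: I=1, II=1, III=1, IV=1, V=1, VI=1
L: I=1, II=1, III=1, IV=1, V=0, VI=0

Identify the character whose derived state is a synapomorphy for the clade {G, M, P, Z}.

VI

Character polarity is set by the outgroup: the derived state is whichever differs from the outgroup's state, so for I, II, III the derived state is '0', and for the remaining characters it is '1'.
Only G and P show the derived state '0' for I, supporting them as a clade.
II: derived state '0' in G only — an autapomorphy, so it tells us nothing about relationships among taxa.
III: derived state '0' in P only — an autapomorphy, so it tells us nothing about relationships among taxa.
IV (derived state '1') is shared by G, L, M, P, and Z — a synapomorphy uniting that clade.
V (derived state '1') is shared by G, M, and P — a synapomorphy uniting that clade.
VI: derived state '1' in G, M, P, and Z only — synapomorphy for {G, M, P, Z}.
Most parsimonious ingroup topology: (((((P,G),M),Z),L),D).
The clade {G, M, P, Z} is supported by VI: its derived state '1' occurs in exactly those taxa and in no other taxon (including the outgroup).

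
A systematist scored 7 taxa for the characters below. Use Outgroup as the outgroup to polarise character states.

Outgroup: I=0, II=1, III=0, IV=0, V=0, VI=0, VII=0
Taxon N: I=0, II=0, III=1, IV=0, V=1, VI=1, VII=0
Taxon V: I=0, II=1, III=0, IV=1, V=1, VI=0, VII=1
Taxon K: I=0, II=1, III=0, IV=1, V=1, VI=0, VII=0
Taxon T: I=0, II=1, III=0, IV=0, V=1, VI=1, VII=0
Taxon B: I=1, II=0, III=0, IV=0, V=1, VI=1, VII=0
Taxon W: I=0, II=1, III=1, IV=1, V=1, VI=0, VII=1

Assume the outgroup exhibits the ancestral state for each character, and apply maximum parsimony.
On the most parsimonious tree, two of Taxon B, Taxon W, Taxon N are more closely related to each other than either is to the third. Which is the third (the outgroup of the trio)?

Taxon W

Character polarity is set by the outgroup: the derived state is whichever differs from the outgroup's state, so for II the derived state is '0', and for the remaining characters it is '1'.
I (derived state '1') is unique to Taxon B (autapomorphy; uninformative for grouping).
II (derived state '0') is shared by Taxon B and Taxon N — a synapomorphy uniting that clade.
III groups Taxon N and Taxon W, which is incompatible with the clades supported by the remaining characters; treating it as convergent (homoplasy) costs fewer steps than any alternative tree.
IV: derived state '1' in Taxon K, Taxon V, and Taxon W only — synapomorphy for {Taxon K, Taxon V, Taxon W}.
All ingroup taxa share the derived state '1' for V; it defines the ingroup but does not resolve relationships within it.
Only Taxon B, Taxon N, and Taxon T show the derived state '1' for VI, supporting them as a clade.
VII (derived state '1') is shared by Taxon V and Taxon W — a synapomorphy uniting that clade.
Most parsimonious ingroup topology: (((Taxon N,Taxon B),Taxon T),((Taxon V,Taxon W),Taxon K)).
Taxon N and Taxon B share a more recent common ancestor with each other than either does with Taxon W, so Taxon W is the least closely related of the three.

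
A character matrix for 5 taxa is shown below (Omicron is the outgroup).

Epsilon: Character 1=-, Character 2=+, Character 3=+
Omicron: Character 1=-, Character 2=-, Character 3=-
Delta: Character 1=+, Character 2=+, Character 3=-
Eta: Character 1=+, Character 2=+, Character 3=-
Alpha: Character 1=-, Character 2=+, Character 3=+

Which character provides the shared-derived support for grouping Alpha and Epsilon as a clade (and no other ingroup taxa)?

Character 3

The outgroup has state '-' for every character, so '+' is the derived state throughout.
Only Delta and Eta show the derived state '+' for Character 1, supporting them as a clade.
All ingroup taxa share the derived state '+' for Character 2; it defines the ingroup but does not resolve relationships within it.
Character 3 (derived state '+') is shared by Alpha and Epsilon — a synapomorphy uniting that clade.
Most parsimonious ingroup topology: ((Delta,Eta),(Alpha,Epsilon)).
The clade {Alpha, Epsilon} is supported by Character 3: its derived state '+' occurs in exactly those taxa and in no other taxon (including the outgroup).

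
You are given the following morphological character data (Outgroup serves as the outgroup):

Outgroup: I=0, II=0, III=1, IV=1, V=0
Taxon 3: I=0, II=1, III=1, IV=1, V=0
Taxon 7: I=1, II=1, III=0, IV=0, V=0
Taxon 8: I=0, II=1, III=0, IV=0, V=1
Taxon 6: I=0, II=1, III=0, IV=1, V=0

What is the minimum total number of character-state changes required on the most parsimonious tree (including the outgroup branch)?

Character polarity is set by the outgroup: the derived state is whichever differs from the outgroup's state, so for III, IV the derived state is '0', and for the remaining characters it is '1'.
I: derived state '1' in Taxon 7 only — an autapomorphy, so it tells us nothing about relationships among taxa.
All ingroup taxa share the derived state '1' for II; it defines the ingroup but does not resolve relationships within it.
Only Taxon 6, Taxon 7, and Taxon 8 show the derived state '0' for III, supporting them as a clade.
IV: derived state '0' in Taxon 7 and Taxon 8 only — synapomorphy for {Taxon 7, Taxon 8}.
V: derived state '1' in Taxon 8 only — an autapomorphy, so it tells us nothing about relationships among taxa.
Most parsimonious ingroup topology: (Taxon 3,((Taxon 7,Taxon 8),Taxon 6)).
Changes per character on this tree: I: 1; II: 1; III: 1; IV: 1; V: 1.
Total = 5.

5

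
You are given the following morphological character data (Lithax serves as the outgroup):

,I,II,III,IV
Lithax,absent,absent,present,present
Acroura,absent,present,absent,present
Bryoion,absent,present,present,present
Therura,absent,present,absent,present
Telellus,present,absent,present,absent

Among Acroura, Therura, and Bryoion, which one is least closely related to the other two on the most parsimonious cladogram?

Character polarity is set by the outgroup: the derived state is whichever differs from the outgroup's state, so for III, IV the derived state is 'absent', and for the remaining characters it is 'present'.
I: derived state 'present' in Telellus only — an autapomorphy, so it tells us nothing about relationships among taxa.
II: derived state 'present' in Acroura, Bryoion, and Therura only — synapomorphy for {Acroura, Bryoion, Therura}.
III: derived state 'absent' in Acroura and Therura only — synapomorphy for {Acroura, Therura}.
IV (derived state 'absent') is unique to Telellus (autapomorphy; uninformative for grouping).
Most parsimonious ingroup topology: (((Therura,Acroura),Bryoion),Telellus).
Acroura and Therura share a more recent common ancestor with each other than either does with Bryoion, so Bryoion is the least closely related of the three.

Bryoion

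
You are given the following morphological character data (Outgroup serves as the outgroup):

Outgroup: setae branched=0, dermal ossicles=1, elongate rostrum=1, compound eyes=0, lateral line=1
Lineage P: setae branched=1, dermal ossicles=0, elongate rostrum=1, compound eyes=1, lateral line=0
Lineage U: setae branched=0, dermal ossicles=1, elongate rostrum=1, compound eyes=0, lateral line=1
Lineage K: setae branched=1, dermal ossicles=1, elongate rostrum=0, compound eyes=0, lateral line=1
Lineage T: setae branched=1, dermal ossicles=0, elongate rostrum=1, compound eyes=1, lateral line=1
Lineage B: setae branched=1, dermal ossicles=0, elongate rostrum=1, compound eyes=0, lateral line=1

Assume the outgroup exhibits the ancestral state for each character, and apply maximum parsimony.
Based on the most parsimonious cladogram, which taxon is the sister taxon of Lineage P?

Character polarity is set by the outgroup: the derived state is whichever differs from the outgroup's state, so for dermal ossicles, elongate rostrum, lateral line the derived state is '0', and for the remaining characters it is '1'.
setae branched (derived state '1') is shared by Lineage B, Lineage K, Lineage P, and Lineage T — a synapomorphy uniting that clade.
dermal ossicles (derived state '0') is shared by Lineage B, Lineage P, and Lineage T — a synapomorphy uniting that clade.
elongate rostrum (derived state '0') is unique to Lineage K (autapomorphy; uninformative for grouping).
compound eyes (derived state '1') is shared by Lineage P and Lineage T — a synapomorphy uniting that clade.
lateral line (derived state '0') is unique to Lineage P (autapomorphy; uninformative for grouping).
Most parsimonious ingroup topology: ((((Lineage P,Lineage T),Lineage B),Lineage K),Lineage U).
Lineage P and Lineage T form a cherry on this tree, so they are sister taxa.

Lineage T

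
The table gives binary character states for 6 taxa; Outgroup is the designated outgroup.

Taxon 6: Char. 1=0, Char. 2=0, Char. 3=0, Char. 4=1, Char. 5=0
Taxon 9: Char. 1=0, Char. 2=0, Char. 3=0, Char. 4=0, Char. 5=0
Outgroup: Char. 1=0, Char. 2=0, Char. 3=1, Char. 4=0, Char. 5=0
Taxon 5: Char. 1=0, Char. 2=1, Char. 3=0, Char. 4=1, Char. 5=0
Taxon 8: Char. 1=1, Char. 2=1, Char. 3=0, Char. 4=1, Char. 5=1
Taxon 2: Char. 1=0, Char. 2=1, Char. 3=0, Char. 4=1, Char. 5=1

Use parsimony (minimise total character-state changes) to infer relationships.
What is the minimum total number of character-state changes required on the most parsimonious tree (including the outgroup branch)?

Character polarity is set by the outgroup: the derived state is whichever differs from the outgroup's state, so for Char. 3 the derived state is '0', and for the remaining characters it is '1'.
Char. 1: derived state '1' in Taxon 8 only — an autapomorphy, so it tells us nothing about relationships among taxa.
Char. 2 (derived state '1') is shared by Taxon 2, Taxon 5, and Taxon 8 — a synapomorphy uniting that clade.
Char. 3 (derived state '0') is shared by all ingroup taxa — unites the whole ingroup.
Char. 4: derived state '1' in Taxon 2, Taxon 5, Taxon 6, and Taxon 8 only — synapomorphy for {Taxon 2, Taxon 5, Taxon 6, Taxon 8}.
Char. 5: derived state '1' in Taxon 2 and Taxon 8 only — synapomorphy for {Taxon 2, Taxon 8}.
Most parsimonious ingroup topology: ((((Taxon 2,Taxon 8),Taxon 5),Taxon 6),Taxon 9).
Changes per character on this tree: Char. 1: 1; Char. 2: 1; Char. 3: 1; Char. 4: 1; Char. 5: 1.
Total = 5.

5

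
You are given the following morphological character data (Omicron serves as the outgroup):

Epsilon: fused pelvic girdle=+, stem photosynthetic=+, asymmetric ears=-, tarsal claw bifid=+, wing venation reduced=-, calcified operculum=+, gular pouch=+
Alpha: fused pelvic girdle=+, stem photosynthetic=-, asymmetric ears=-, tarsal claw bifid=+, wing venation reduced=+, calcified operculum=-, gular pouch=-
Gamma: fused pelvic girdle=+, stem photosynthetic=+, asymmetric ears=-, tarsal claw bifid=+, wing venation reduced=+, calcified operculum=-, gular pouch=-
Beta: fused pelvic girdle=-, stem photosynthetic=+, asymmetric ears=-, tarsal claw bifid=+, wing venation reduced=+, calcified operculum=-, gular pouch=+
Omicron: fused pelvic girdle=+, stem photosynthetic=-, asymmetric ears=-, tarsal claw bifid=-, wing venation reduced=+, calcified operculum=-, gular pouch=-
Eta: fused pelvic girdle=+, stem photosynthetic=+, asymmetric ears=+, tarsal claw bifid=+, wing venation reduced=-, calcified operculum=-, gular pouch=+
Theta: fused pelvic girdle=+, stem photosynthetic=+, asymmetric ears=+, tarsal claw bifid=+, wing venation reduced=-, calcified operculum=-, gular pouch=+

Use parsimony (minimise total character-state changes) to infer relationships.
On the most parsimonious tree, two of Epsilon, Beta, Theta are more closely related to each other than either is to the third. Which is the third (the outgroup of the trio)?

Beta

Character polarity is set by the outgroup: the derived state is whichever differs from the outgroup's state, so for fused pelvic girdle, wing venation reduced the derived state is '-', and for the remaining characters it is '+'.
fused pelvic girdle (derived state '-') is unique to Beta (autapomorphy; uninformative for grouping).
stem photosynthetic: derived state '+' in Beta, Epsilon, Eta, Gamma, and Theta only — synapomorphy for {Beta, Epsilon, Eta, Gamma, Theta}.
asymmetric ears (derived state '+') is shared by Eta and Theta — a synapomorphy uniting that clade.
tarsal claw bifid (derived state '+') is shared by all ingroup taxa — unites the whole ingroup.
wing venation reduced: derived state '-' in Epsilon, Eta, and Theta only — synapomorphy for {Epsilon, Eta, Theta}.
calcified operculum: derived state '+' in Epsilon only — an autapomorphy, so it tells us nothing about relationships among taxa.
gular pouch: derived state '+' in Beta, Epsilon, Eta, and Theta only — synapomorphy for {Beta, Epsilon, Eta, Theta}.
Most parsimonious ingroup topology: (Alpha,((((Theta,Eta),Epsilon),Beta),Gamma)).
Theta and Epsilon share a more recent common ancestor with each other than either does with Beta, so Beta is the least closely related of the three.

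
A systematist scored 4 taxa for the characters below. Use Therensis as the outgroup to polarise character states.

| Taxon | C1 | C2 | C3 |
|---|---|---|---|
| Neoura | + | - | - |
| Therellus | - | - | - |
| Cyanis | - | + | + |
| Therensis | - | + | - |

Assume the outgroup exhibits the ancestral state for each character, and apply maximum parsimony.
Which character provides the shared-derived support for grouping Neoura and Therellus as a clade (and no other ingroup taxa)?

C2

Character polarity is set by the outgroup: the derived state is whichever differs from the outgroup's state, so for C2 the derived state is '-', and for the remaining characters it is '+'.
C1 (derived state '+') is unique to Neoura (autapomorphy; uninformative for grouping).
C2 (derived state '-') is shared by Neoura and Therellus — a synapomorphy uniting that clade.
C3: derived state '+' in Cyanis only — an autapomorphy, so it tells us nothing about relationships among taxa.
Most parsimonious ingroup topology: (Cyanis,(Therellus,Neoura)).
The clade {Neoura, Therellus} is supported by C2: its derived state '-' occurs in exactly those taxa and in no other taxon (including the outgroup).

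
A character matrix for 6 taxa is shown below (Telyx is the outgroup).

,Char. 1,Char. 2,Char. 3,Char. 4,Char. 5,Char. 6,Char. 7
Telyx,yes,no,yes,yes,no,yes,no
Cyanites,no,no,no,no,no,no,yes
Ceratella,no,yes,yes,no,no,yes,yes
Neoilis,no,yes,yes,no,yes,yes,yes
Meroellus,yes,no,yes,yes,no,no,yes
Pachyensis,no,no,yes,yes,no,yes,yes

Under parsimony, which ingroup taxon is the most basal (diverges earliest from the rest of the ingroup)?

Meroellus

Character polarity is set by the outgroup: the derived state is whichever differs from the outgroup's state, so for Char. 1, Char. 3, Char. 4, Char. 6 the derived state is 'no', and for the remaining characters it is 'yes'.
Only Ceratella, Cyanites, Neoilis, and Pachyensis show the derived state 'no' for Char. 1, supporting them as a clade.
Char. 2: derived state 'yes' in Ceratella and Neoilis only — synapomorphy for {Ceratella, Neoilis}.
Char. 3: derived state 'no' in Cyanites only — an autapomorphy, so it tells us nothing about relationships among taxa.
Only Ceratella, Cyanites, and Neoilis show the derived state 'no' for Char. 4, supporting them as a clade.
Char. 5: derived state 'yes' in Neoilis only — an autapomorphy, so it tells us nothing about relationships among taxa.
Char. 6 groups Cyanites and Meroellus, which is incompatible with the clades supported by the remaining characters; treating it as convergent (homoplasy) costs fewer steps than any alternative tree.
Char. 7 (derived state 'yes') is shared by all ingroup taxa — unites the whole ingroup.
Most parsimonious ingroup topology: (((Cyanites,(Ceratella,Neoilis)),Pachyensis),Meroellus).
Meroellus is sister to the clade containing all other ingroup taxa, so it is the earliest-diverging (most basal) ingroup lineage.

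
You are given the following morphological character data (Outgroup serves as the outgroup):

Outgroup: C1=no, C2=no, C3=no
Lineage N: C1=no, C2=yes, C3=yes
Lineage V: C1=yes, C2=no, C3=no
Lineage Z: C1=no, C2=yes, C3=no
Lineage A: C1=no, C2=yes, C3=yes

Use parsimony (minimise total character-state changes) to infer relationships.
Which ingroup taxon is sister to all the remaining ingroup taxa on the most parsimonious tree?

Lineage V

The outgroup has state 'no' for every character, so 'yes' is the derived state throughout.
C1 (derived state 'yes') is unique to Lineage V (autapomorphy; uninformative for grouping).
C2: derived state 'yes' in Lineage A, Lineage N, and Lineage Z only — synapomorphy for {Lineage A, Lineage N, Lineage Z}.
Only Lineage A and Lineage N show the derived state 'yes' for C3, supporting them as a clade.
Most parsimonious ingroup topology: (((Lineage N,Lineage A),Lineage Z),Lineage V).
Lineage V is sister to the clade containing all other ingroup taxa, so it is the earliest-diverging (most basal) ingroup lineage.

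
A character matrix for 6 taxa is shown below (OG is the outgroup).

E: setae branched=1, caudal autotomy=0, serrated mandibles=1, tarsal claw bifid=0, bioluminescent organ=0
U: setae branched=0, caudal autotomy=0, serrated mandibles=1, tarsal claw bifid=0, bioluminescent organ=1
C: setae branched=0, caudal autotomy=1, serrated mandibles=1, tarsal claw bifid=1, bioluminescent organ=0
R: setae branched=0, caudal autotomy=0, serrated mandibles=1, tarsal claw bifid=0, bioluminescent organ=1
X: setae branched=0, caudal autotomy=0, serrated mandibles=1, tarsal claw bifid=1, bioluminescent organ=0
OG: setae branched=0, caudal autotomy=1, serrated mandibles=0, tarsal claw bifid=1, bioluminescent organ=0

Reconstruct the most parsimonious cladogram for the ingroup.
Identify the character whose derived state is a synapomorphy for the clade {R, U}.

Character polarity is set by the outgroup: the derived state is whichever differs from the outgroup's state, so for caudal autotomy, tarsal claw bifid the derived state is '0', and for the remaining characters it is '1'.
setae branched (derived state '1') is unique to E (autapomorphy; uninformative for grouping).
Only E, R, U, and X show the derived state '0' for caudal autotomy, supporting them as a clade.
All ingroup taxa share the derived state '1' for serrated mandibles; it defines the ingroup but does not resolve relationships within it.
tarsal claw bifid (derived state '0') is shared by E, R, and U — a synapomorphy uniting that clade.
bioluminescent organ: derived state '1' in R and U only — synapomorphy for {R, U}.
Most parsimonious ingroup topology: ((((R,U),E),X),C).
The clade {R, U} is supported by bioluminescent organ: its derived state '1' occurs in exactly those taxa and in no other taxon (including the outgroup).

bioluminescent organ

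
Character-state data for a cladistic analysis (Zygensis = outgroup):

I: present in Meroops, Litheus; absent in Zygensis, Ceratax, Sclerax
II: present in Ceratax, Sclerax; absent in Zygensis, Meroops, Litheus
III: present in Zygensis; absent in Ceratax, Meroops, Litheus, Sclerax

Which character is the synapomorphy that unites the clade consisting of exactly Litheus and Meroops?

Character polarity is set by the outgroup: the derived state is whichever differs from the outgroup's state, so for III the derived state is 'absent', and for the remaining characters it is 'present'.
I (derived state 'present') is shared by Litheus and Meroops — a synapomorphy uniting that clade.
Only Ceratax and Sclerax show the derived state 'present' for II, supporting them as a clade.
III (derived state 'absent') is shared by all ingroup taxa — unites the whole ingroup.
Most parsimonious ingroup topology: ((Ceratax,Sclerax),(Meroops,Litheus)).
The clade {Litheus, Meroops} is supported by I: its derived state 'present' occurs in exactly those taxa and in no other taxon (including the outgroup).

I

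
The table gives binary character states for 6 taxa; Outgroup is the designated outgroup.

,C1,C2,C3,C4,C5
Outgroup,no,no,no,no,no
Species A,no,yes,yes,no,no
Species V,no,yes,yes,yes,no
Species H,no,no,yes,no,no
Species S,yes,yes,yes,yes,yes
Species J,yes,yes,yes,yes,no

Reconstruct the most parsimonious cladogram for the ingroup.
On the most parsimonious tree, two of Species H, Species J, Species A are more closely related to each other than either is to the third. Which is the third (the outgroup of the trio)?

Species H

The outgroup has state 'no' for every character, so 'yes' is the derived state throughout.
C1 (derived state 'yes') is shared by Species J and Species S — a synapomorphy uniting that clade.
Only Species A, Species J, Species S, and Species V show the derived state 'yes' for C2, supporting them as a clade.
All ingroup taxa share the derived state 'yes' for C3; it defines the ingroup but does not resolve relationships within it.
C4: derived state 'yes' in Species J, Species S, and Species V only — synapomorphy for {Species J, Species S, Species V}.
C5 (derived state 'yes') is unique to Species S (autapomorphy; uninformative for grouping).
Most parsimonious ingroup topology: ((Species A,(Species V,(Species S,Species J))),Species H).
Species A and Species J share a more recent common ancestor with each other than either does with Species H, so Species H is the least closely related of the three.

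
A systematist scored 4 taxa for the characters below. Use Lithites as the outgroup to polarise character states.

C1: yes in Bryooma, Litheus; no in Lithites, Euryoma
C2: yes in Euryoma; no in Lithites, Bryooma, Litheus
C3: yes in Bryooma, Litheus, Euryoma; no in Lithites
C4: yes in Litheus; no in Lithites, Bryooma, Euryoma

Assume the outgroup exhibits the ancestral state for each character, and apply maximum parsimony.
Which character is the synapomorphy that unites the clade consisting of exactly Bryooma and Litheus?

The outgroup has state 'no' for every character, so 'yes' is the derived state throughout.
C1 (derived state 'yes') is shared by Bryooma and Litheus — a synapomorphy uniting that clade.
C2: derived state 'yes' in Euryoma only — an autapomorphy, so it tells us nothing about relationships among taxa.
C3 (derived state 'yes') is shared by all ingroup taxa — unites the whole ingroup.
C4: derived state 'yes' in Litheus only — an autapomorphy, so it tells us nothing about relationships among taxa.
Most parsimonious ingroup topology: ((Bryooma,Litheus),Euryoma).
The clade {Bryooma, Litheus} is supported by C1: its derived state 'yes' occurs in exactly those taxa and in no other taxon (including the outgroup).

C1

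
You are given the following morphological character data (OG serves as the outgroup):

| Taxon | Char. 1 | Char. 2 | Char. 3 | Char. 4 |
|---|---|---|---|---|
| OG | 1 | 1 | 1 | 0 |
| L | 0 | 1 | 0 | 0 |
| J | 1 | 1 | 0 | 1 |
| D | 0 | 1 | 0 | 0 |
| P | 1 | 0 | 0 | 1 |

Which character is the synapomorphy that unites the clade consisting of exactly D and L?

Char. 1

Character polarity is set by the outgroup: the derived state is whichever differs from the outgroup's state, so for Char. 1, Char. 2, Char. 3 the derived state is '0', and for the remaining characters it is '1'.
Char. 1 (derived state '0') is shared by D and L — a synapomorphy uniting that clade.
Char. 2 (derived state '0') is unique to P (autapomorphy; uninformative for grouping).
Char. 3 (derived state '0') is shared by all ingroup taxa — unites the whole ingroup.
Only J and P show the derived state '1' for Char. 4, supporting them as a clade.
Most parsimonious ingroup topology: ((L,D),(J,P)).
The clade {D, L} is supported by Char. 1: its derived state '0' occurs in exactly those taxa and in no other taxon (including the outgroup).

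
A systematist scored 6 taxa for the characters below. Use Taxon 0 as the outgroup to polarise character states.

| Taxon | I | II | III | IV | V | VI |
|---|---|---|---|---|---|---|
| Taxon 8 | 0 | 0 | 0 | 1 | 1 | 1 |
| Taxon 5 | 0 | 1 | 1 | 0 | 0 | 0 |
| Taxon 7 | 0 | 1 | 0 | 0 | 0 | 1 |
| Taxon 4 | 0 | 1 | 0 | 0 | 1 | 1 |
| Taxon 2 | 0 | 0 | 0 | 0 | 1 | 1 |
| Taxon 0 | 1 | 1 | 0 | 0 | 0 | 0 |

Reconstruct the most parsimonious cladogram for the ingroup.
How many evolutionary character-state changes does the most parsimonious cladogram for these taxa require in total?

Character polarity is set by the outgroup: the derived state is whichever differs from the outgroup's state, so for I, II the derived state is '0', and for the remaining characters it is '1'.
I (derived state '0') is shared by all ingroup taxa — unites the whole ingroup.
II: derived state '0' in Taxon 2 and Taxon 8 only — synapomorphy for {Taxon 2, Taxon 8}.
III (derived state '1') is unique to Taxon 5 (autapomorphy; uninformative for grouping).
IV: derived state '1' in Taxon 8 only — an autapomorphy, so it tells us nothing about relationships among taxa.
V (derived state '1') is shared by Taxon 2, Taxon 4, and Taxon 8 — a synapomorphy uniting that clade.
VI: derived state '1' in Taxon 2, Taxon 4, Taxon 7, and Taxon 8 only — synapomorphy for {Taxon 2, Taxon 4, Taxon 7, Taxon 8}.
Most parsimonious ingroup topology: ((((Taxon 8,Taxon 2),Taxon 4),Taxon 7),Taxon 5).
Changes per character on this tree: I: 1; II: 1; III: 1; IV: 1; V: 1; VI: 1.
Total = 6.

6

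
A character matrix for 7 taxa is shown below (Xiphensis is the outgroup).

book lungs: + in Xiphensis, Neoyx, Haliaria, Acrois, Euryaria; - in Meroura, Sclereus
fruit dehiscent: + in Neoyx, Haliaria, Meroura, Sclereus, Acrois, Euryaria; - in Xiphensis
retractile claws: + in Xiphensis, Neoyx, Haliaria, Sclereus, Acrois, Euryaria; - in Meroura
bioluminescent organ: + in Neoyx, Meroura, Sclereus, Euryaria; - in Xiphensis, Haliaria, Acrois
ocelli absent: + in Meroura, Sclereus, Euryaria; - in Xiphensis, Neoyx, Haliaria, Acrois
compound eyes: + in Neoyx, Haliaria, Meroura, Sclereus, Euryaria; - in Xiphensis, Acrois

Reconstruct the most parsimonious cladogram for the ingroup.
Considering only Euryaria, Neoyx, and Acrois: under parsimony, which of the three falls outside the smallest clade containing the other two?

Character polarity is set by the outgroup: the derived state is whichever differs from the outgroup's state, so for book lungs, retractile claws the derived state is '-', and for the remaining characters it is '+'.
book lungs (derived state '-') is shared by Meroura and Sclereus — a synapomorphy uniting that clade.
fruit dehiscent (derived state '+') is shared by all ingroup taxa — unites the whole ingroup.
retractile claws: derived state '-' in Meroura only — an autapomorphy, so it tells us nothing about relationships among taxa.
bioluminescent organ (derived state '+') is shared by Euryaria, Meroura, Neoyx, and Sclereus — a synapomorphy uniting that clade.
Only Euryaria, Meroura, and Sclereus show the derived state '+' for ocelli absent, supporting them as a clade.
Only Euryaria, Haliaria, Meroura, Neoyx, and Sclereus show the derived state '+' for compound eyes, supporting them as a clade.
Most parsimonious ingroup topology: (((Neoyx,((Meroura,Sclereus),Euryaria)),Haliaria),Acrois).
Euryaria and Neoyx share a more recent common ancestor with each other than either does with Acrois, so Acrois is the least closely related of the three.

Acrois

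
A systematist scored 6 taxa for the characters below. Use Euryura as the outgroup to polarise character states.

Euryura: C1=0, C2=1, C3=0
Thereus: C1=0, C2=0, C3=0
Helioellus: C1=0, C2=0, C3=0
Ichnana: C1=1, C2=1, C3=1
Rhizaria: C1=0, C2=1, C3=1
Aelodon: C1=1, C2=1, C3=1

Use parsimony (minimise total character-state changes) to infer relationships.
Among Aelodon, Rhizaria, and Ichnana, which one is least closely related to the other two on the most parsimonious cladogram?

Character polarity is set by the outgroup: the derived state is whichever differs from the outgroup's state, so for C2 the derived state is '0', and for the remaining characters it is '1'.
Only Aelodon and Ichnana show the derived state '1' for C1, supporting them as a clade.
C2 (derived state '0') is shared by Helioellus and Thereus — a synapomorphy uniting that clade.
Only Aelodon, Ichnana, and Rhizaria show the derived state '1' for C3, supporting them as a clade.
Most parsimonious ingroup topology: ((Thereus,Helioellus),((Ichnana,Aelodon),Rhizaria)).
Ichnana and Aelodon share a more recent common ancestor with each other than either does with Rhizaria, so Rhizaria is the least closely related of the three.

Rhizaria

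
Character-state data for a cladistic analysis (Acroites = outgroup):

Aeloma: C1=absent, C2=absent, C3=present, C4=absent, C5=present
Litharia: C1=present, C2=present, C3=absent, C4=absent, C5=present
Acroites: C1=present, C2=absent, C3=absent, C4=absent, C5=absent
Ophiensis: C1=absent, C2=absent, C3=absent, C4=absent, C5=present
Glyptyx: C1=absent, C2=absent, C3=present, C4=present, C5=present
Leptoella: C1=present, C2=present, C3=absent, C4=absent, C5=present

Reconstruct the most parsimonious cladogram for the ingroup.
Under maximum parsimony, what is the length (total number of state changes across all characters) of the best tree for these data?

5

Character polarity is set by the outgroup: the derived state is whichever differs from the outgroup's state, so for C1 the derived state is 'absent', and for the remaining characters it is 'present'.
Only Aeloma, Glyptyx, and Ophiensis show the derived state 'absent' for C1, supporting them as a clade.
C2: derived state 'present' in Leptoella and Litharia only — synapomorphy for {Leptoella, Litharia}.
C3 (derived state 'present') is shared by Aeloma and Glyptyx — a synapomorphy uniting that clade.
C4: derived state 'present' in Glyptyx only — an autapomorphy, so it tells us nothing about relationships among taxa.
All ingroup taxa share the derived state 'present' for C5; it defines the ingroup but does not resolve relationships within it.
Most parsimonious ingroup topology: ((Leptoella,Litharia),((Aeloma,Glyptyx),Ophiensis)).
Changes per character on this tree: C1: 1; C2: 1; C3: 1; C4: 1; C5: 1.
Total = 5.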